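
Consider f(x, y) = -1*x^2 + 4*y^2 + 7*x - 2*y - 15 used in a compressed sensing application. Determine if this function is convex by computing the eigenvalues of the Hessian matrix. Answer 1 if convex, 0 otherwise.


The Hessian of f(x,y) = -1*x^2 + 4*y^2 + 7*x - 2*y - 15 is:
H = [[-2, 0], [0, 8]]
Trace = -2 + 8 = 6
Determinant = -2*8 - (0)^2 = -16
Discriminant = (6)^2 - 4*-16 = 100.0
Eigenvalues: lambda_1 = -2.0, lambda_2 = 8.0
The function is not convex.

0


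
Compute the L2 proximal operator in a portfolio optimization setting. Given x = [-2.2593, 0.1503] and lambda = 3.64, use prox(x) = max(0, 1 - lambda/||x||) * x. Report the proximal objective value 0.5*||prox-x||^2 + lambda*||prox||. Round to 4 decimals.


Step 1: Compute ||x||.
||x|| = 2.2643
Step 2: Compute scaling factor.
scale = max(0, 1 - 3.64/2.2643) = 0.0
Step 3: prox(x) = [-0.0, 0.0]
||prox(x)|| = 0.0
Step 4: Proximal objective.
0.5*||prox-x||^2 = 2.5635
lambda*||prox|| = 0.0
Total = 2.5635


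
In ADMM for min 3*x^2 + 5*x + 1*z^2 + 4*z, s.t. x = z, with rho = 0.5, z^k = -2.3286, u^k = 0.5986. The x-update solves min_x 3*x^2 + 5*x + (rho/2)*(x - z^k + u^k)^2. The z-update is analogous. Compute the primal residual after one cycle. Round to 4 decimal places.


ADMM iteration with rho = 0.5, z^k = -2.3286, u^k = 0.5986
Step 1: x-update.
Minimize 3*x^2 + 5*x + (0.5/2)*(x + 2.3286 + 0.5986)^2
FOC: (2*3 + 0.5)*x = -5 + 0.5*(-2.3286 - 0.5986)
x^{k+1} = -0.9944
Step 2: z-update.
Minimize 1*z^2 + 4*z + (0.5/2)*(-0.9944 - z + 0.5986)^2
FOC: (2*1 + 0.5)*z = -4 + 0.5*(-0.9944 + 0.5986)
z^{k+1} = -1.6792
Step 3: u-update.
u^{k+1} = 0.5986 - 0.9944 + 1.6792 = 1.2834
Step 4: Primal residual = |-0.9944 + 1.6792| = 0.6848


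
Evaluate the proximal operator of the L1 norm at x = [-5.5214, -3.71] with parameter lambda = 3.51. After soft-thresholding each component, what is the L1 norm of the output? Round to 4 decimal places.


Soft-thresholding with lambda = 3.51:
prox(-5.5214) = sign(-5.5214)*max(|-5.5214| - 3.51, 0) = -2.0114
prox(-3.71) = sign(-3.71)*max(|-3.71| - 3.51, 0) = -0.2
prox(x) = [-2.0114, -0.2]
||prox(x)||_1 = 2.0114 + 0.2 = 2.2114


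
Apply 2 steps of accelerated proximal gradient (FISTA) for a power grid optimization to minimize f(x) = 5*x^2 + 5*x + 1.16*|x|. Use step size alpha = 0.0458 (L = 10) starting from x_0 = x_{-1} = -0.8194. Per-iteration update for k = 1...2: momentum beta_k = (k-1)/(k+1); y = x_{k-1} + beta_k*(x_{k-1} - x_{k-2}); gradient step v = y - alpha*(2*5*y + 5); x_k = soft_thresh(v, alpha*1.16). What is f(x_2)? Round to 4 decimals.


FISTA on f(x) = 5*x^2 + 5*x + 1.16*|x|
L = 10, alpha = 0.0458
Iteration 1: beta = 0.0, y = -0.8194 + 0.0*(-0.8194 + 0.8194) = -0.8194
  grad(y) = -3.194, v = y - alpha*grad = -0.6731
  prox(v) = soft_thresh(-0.6731, 0.0531) = -0.62
Iteration 2: beta = 0.3333, y = -0.62 + 0.3333*(-0.62 + 0.8194) = -0.5535
  grad(y) = -0.5352, v = y - alpha*grad = -0.529
  prox(v) = soft_thresh(-0.529, 0.0531) = -0.4759
f(x_2) = 5*(-0.4759)^2 + 5*(-0.4759) + 1.16*|-0.4759| = -0.6951


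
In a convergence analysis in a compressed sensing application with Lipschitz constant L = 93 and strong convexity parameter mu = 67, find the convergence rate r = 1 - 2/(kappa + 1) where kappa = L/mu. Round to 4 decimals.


Step 1: Compute the condition number.
kappa = L/mu = 93/67 = 1.3881
Step 2: Compute the convergence rate.
r = 1 - 2/(kappa + 1) = 1 - 2*mu/(L + mu) = (L - mu)/(L + mu) = 26/160 = 0.1625


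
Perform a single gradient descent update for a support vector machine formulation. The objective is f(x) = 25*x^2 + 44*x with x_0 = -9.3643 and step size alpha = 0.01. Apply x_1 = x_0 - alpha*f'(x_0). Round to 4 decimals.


We compute the gradient at x_0 and apply the update.
f'(x) = 50*x + 44
f'(-9.3643) = 50*-9.3643 + 44 = -424.215
x_1 = -9.3643 - 0.01*-424.215 = -5.1222


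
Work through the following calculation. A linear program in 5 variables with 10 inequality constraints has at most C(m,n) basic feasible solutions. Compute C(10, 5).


Each vertex corresponds to some choice of n active constraints out of m, so the number of vertices is at most C(m, n) = m! / (n!(m-n)!).
m = 10, n = 5
Numerator: 10 * 9 * 8 * 7 * 6
Denominator: 5! = 120
C(10, 5) = 252


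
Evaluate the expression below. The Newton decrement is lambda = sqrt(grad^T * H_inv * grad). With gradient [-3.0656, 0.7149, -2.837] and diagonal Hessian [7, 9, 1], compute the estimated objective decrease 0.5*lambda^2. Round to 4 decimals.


Step 1: H is diagonal, so H^(-1) * g = [-0.4379, 0.0794, -2.837].
Step 2: g^T H^(-1) g = sum_i g_i^2 / H_ii
  = (-3.0656)^2/7 + (0.7149)^2/9 + (-2.837)^2/1
  = 1.3426 + 0.0568 + 8.0486 = 9.4479
Step 3: Objective decrease = 0.5 * g^T H^(-1) g = 4.724


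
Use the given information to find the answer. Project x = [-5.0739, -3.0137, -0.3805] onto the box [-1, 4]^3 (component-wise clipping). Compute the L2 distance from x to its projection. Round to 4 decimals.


Project each component onto [-1, 4].
clip(-5.0739) = -1.0, clip(-3.0137) = -1.0, clip(-0.3805) = -0.3805
Projection = [-1.0, -1.0, -0.3805]
Squared diffs: [16.5967, 4.055, 0.0]
Distance = sqrt(20.6517) = 4.5444


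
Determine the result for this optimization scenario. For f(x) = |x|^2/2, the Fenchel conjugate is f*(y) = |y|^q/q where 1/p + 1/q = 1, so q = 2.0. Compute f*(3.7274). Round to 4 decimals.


The conjugate exponent q satisfies 1/p + 1/q = 1.
p = 2, so q = 2/(2 - 1) = 2.0
|y|^q = 3.7274^2.0 = 13.8935
f*(3.7274) = 13.8935 / 2.0 = 6.9468


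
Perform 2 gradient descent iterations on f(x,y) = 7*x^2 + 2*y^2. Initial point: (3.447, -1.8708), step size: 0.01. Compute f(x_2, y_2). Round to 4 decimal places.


Gradient descent on f(x,y) = 7*x^2 + 2*y^2.
Starting point: (3.447, -1.8708), alpha = 0.01
Step 1: grad_x = 2*7*3.447 = 48.258, grad_y = 2*2*-1.8708 = -7.4832
  x_1 = 3.447 - 0.01*48.258 = 2.9644
  y_1 = -1.8708 - 0.01*-7.4832 = -1.796
Step 2: grad_x = 2*7*2.9644 = 41.5019, grad_y = 2*2*-1.796 = -7.1839
  x_2 = 2.9644 - 0.01*41.5019 = 2.5494
  y_2 = -1.796 - 0.01*-7.1839 = -1.7241
f(2.5494, -1.7241) = 7*2.5494^2 + 2*(-1.7241)^2 = 51.4414


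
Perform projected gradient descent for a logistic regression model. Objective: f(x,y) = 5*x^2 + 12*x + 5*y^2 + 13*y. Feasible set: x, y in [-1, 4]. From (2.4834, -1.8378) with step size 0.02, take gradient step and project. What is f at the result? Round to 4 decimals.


Step 1: Compute gradient at (2.4834, -1.8378).
grad_x = 2*5*2.4834 + 12 = 36.834
grad_y = 2*5*-1.8378 + 13 = -5.378
Step 2: Gradient step.
x_raw = 2.4834 - 0.02*36.834 = 1.7467
y_raw = -1.8378 - 0.02*-5.378 = -1.7302
Step 3: Project onto [-1, 4].
x_proj = clip(1.7467) = 1.7467
y_proj = clip(-1.7302) = -1.0
Step 4: Evaluate f.
f(1.7467, -1.0) = 28.2158


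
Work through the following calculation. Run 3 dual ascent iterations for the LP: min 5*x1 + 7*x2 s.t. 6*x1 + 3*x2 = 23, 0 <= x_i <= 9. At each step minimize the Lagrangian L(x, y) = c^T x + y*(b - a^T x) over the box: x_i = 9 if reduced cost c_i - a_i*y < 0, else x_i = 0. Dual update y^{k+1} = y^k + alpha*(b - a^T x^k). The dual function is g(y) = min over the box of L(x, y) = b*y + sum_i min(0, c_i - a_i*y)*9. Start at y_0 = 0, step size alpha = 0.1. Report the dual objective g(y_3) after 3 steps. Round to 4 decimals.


Dual ascent for LP: min 5*x1 + 7*x2, 6*x1 + 3*x2 = 23, 0 <= x_i <= 9
Step 1: y^k = 0.0, reduced costs: (5.0, 7.0)
  x^k = (0.0, 0.0), subgradient = b - a^T x = 23.0
  y^{k+1} = 0.0 + 0.1*23.0 = 2.3
Step 2: y^k = 2.3, reduced costs: (-8.8, 0.1)
  x^k = (9.0, 0.0), subgradient = b - a^T x = -31.0
  y^{k+1} = 2.3 + 0.1*-31.0 = -0.8
Step 3: y^k = -0.8, reduced costs: (9.8, 9.4)
  x^k = (0.0, 0.0), subgradient = b - a^T x = 23.0
  y^{k+1} = -0.8 + 0.1*23.0 = 1.5
Dual objective at y_3 = 1.5: reduced costs (-4.0, 2.5), box minimizer x = (9.0, 0.0)
g(y_3) = b*y + (c1 - a1*y)*x1 + (c2 - a2*y)*x2 = 23*1.5 + (-4.0)*9.0 + 2.5*0.0 = 34.5 - 36.0 + 0.0 = -1.5


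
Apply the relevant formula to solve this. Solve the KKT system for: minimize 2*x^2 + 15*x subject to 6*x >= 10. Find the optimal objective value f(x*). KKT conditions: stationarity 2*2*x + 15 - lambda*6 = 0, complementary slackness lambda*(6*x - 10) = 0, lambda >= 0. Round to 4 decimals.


Step 1: Try lambda = 0 (constraint inactive).
x_unc = -15/(2*2) = -3.75
Check: 6*-3.75 = -22.5 < 10 -- violated!
Step 2: Constraint must be active: 6*x = 10
x* = 10/6 = 5/3 = 1.6667 (rounded; the exact value 5/3 is used below)
lambda = (2*2*(5/3) + 15)/6 = 3.6111
Step 3: Compute optimal value.
f(x*) = 2*(5/3)^2 + 15*(5/3) = 30.5556


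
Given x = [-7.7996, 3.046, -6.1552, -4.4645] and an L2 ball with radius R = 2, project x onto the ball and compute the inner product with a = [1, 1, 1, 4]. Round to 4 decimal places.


Step 1: Compute ||x|| (intermediates to 6 decimals).
||x|| = sqrt((-7.7996)^2 + 3.046^2 + (-6.1552)^2 + (-4.4645)^2) = 11.31062
Step 2: Project.
Since ||x|| > R, scale = R/||x|| = 2/11.31062 = 0.176825, proj(x) = scale * x
proj(x) = [-1.379164, 0.538609, -1.088393, -0.789435]
Step 3: Dot product.
a^T * proj(x) = 1*(-1.379164) + 1*0.538609 + 1*(-1.088393) + 4*(-0.789435) = -5.0867


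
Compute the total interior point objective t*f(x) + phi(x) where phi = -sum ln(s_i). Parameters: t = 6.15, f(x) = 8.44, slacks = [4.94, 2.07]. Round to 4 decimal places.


Step 1: Compute log-barrier.
ln values: [1.5974, 0.7275]
phi = -(1.5974 + 0.7275) = -2.3249
Step 2: Compute augmented objective.
t*f(x) = 6.15*8.44 = 51.906
Total = 51.906 - 2.3249 = 49.5811


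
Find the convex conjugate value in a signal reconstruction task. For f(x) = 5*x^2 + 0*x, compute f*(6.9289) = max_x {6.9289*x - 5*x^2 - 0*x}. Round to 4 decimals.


f*(y) = sup_x {y*x - a*x^2 - b*x} = sup_x {(y-b)*x - a*x^2}
FOC: (y - b) - 2a*x = 0 => x* = (y - b)/(2a)
x* = (6.9289 - 0)/(2*5) = 0.6929
f*(6.9289) = (y-b)^2/(4a) = (6.9289 - 0)^2/(4*5)
= 48.0097/20 = 2.4005


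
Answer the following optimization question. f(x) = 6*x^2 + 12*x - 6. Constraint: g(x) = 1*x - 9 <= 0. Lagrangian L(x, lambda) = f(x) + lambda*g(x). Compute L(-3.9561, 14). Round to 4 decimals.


Step 1: Evaluate f(x).
f(-3.9561) = 6*(-3.9561)^2 + 12*(-3.9561) - 6 = 40.4312
Step 2: Evaluate g(x).
g(-3.9561) = 1*-3.9561 - 9 = -12.9561
Step 3: Compute Lagrangian.
L = 40.4312 + 14*-12.9561 = -140.9542


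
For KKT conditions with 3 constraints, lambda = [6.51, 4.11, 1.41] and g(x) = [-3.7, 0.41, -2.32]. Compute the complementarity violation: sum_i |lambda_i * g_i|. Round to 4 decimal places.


KKT complementary slackness check:
lambda_1 * g_1 = 6.51 * -3.7 = -24.087
lambda_2 * g_2 = 4.11 * 0.41 = 1.6851
lambda_3 * g_3 = 1.41 * -2.32 = -3.2712
Total violation = 24.087 + 1.6851 + 3.2712 = 29.0433


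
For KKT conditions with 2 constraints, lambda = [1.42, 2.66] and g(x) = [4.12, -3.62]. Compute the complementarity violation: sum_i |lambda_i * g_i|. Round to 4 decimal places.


KKT complementary slackness check:
lambda_1 * g_1 = 1.42 * 4.12 = 5.8504
lambda_2 * g_2 = 2.66 * -3.62 = -9.6292
Total violation = 5.8504 + 9.6292 = 15.4796


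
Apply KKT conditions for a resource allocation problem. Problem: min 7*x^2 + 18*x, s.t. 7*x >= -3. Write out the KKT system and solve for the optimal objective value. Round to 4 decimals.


Step 1: Try lambda = 0 (constraint inactive).
x_unc = -18/(2*7) = -1.2857
Check: 7*-1.2857 = -8.9999 < -3 -- violated!
Step 2: Constraint must be active: 7*x = -3
x* = -3/7 = -0.4286 (rounded; the exact value -3/7 is used below)
lambda = (2*7*(-3/7) + 18)/7 = 1.7143
Step 3: Compute optimal value.
f(x*) = 7*(-3/7)^2 + 18*(-3/7) = -6.4286


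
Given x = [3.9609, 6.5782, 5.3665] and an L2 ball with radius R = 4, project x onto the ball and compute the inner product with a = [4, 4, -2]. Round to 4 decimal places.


Step 1: Compute ||x|| (intermediates to 6 decimals).
||x|| = sqrt(3.9609^2 + 6.5782^2 + 5.3665^2) = 9.368072
Step 2: Project.
Since ||x|| > R, scale = R/||x|| = 4/9.368072 = 0.426982, proj(x) = scale * x
proj(x) = [1.691233, 2.808773, 2.291399]
Step 3: Dot product.
a^T * proj(x) = 4*1.691233 + 4*2.808773 - 2*2.291399 = 13.4172


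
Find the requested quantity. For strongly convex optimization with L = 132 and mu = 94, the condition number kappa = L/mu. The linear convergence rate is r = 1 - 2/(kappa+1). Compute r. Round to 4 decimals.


Step 1: Compute the condition number.
kappa = L/mu = 132/94 = 1.4043
Step 2: Compute the convergence rate.
r = 1 - 2/(kappa + 1) = 1 - 2*mu/(L + mu) = (L - mu)/(L + mu) = 38/226 = 0.1681


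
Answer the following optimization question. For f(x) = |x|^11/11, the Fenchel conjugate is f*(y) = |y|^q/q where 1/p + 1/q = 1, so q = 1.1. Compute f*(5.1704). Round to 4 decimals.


The conjugate exponent q satisfies 1/p + 1/q = 1.
p = 11, so q = 11/(11 - 1) = 1.1
|y|^q = 5.1704^1.1 = 6.0936
f*(5.1704) = 6.0936 / 1.1 = 5.5397


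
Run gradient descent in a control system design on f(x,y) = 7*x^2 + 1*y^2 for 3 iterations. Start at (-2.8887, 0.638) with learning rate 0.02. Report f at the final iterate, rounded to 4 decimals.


Gradient descent on f(x,y) = 7*x^2 + 1*y^2.
Starting point: (-2.8887, 0.638), alpha = 0.02
Step 1: grad_x = 2*7*-2.8887 = -40.4418, grad_y = 2*1*0.638 = 1.276
  x_1 = -2.8887 - 0.02*-40.4418 = -2.0799
  y_1 = 0.638 - 0.02*1.276 = 0.6125
Step 2: grad_x = 2*7*-2.0799 = -29.1181, grad_y = 2*1*0.6125 = 1.225
  x_2 = -2.0799 - 0.02*-29.1181 = -1.4975
  y_2 = 0.6125 - 0.02*1.225 = 0.588
Step 3: grad_x = 2*7*-1.4975 = -20.965, grad_y = 2*1*0.588 = 1.176
  x_3 = -1.4975 - 0.02*-20.965 = -1.0782
  y_3 = 0.588 - 0.02*1.176 = 0.5645
f(-1.0782, 0.5645) = 7*(-1.0782)^2 + 1*0.5645^2 = 8.4562


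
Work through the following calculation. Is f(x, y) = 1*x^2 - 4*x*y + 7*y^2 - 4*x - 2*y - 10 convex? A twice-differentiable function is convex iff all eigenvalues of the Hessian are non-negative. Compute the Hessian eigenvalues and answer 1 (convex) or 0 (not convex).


The Hessian of f(x,y) = 1*x^2 - 4*x*y + 7*y^2 - 4*x - 2*y - 10 is:
H = [[2, -4], [-4, 14]]
Trace = 2 + 14 = 16
Determinant = 2*14 - (-4)^2 = 12
Discriminant = (16)^2 - 4*12 = 208.0
Eigenvalues: lambda_1 = 0.7889, lambda_2 = 15.2111
The function is convex.

1


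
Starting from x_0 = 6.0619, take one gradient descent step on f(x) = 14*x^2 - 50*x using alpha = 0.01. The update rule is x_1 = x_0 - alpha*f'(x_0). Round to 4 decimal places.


We compute the gradient at x_0 and apply the update.
f'(x) = 28*x - 50
f'(6.0619) = 28*6.0619 - 50 = 119.7332
x_1 = 6.0619 - 0.01*119.7332 = 4.8646


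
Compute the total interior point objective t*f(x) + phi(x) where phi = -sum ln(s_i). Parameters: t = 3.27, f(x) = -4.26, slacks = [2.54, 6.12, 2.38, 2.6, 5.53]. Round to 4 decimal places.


Step 1: Compute log-barrier.
ln values: [0.9322, 1.8116, 0.8671, 0.9555, 1.7102]
phi = -(0.9322 + 1.8116 + 0.8671 + 0.9555 + 1.7102) = -6.2765
Step 2: Compute augmented objective.
t*f(x) = 3.27*-4.26 = -13.9302
Total = -13.9302 - 6.2765 = -20.2067


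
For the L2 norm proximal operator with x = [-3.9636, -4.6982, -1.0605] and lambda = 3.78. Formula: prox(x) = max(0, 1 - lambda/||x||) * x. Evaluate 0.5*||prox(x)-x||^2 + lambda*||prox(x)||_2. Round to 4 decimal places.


Step 1: Compute ||x||.
||x|| = 6.2376
Step 2: Compute scaling factor.
scale = max(0, 1 - 3.78/6.2376) = 0.394
Step 3: prox(x) = [-1.5617, -1.8511, -0.4178]
||prox(x)|| = 2.4576
Step 4: Proximal objective.
0.5*||prox-x||^2 = 7.1442
lambda*||prox|| = 9.2897
Total = 16.434


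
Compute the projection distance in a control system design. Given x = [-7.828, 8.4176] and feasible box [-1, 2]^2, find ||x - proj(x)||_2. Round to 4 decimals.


Project each component onto [-1, 2].
clip(-7.828) = -1.0, clip(8.4176) = 2.0
Projection = [-1.0, 2.0]
Squared diffs: [46.6216, 41.1856]
Distance = sqrt(87.8072) = 9.3705


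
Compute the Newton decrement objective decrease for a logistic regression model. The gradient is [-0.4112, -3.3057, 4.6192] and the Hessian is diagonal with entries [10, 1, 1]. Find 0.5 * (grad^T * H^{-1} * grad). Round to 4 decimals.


Step 1: H is diagonal, so H^(-1) * g = [-0.0411, -3.3057, 4.6192].
Step 2: g^T H^(-1) g = sum_i g_i^2 / H_ii
  = (-0.4112)^2/10 + (-3.3057)^2/1 + (4.6192)^2/1
  = 0.0169 + 10.9277 + 21.337 = 32.2816
Step 3: Objective decrease = 0.5 * g^T H^(-1) g = 16.1408


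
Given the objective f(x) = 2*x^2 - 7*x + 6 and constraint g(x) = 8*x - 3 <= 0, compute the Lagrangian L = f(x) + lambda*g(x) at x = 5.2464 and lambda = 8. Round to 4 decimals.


Step 1: Evaluate f(x).
f(5.2464) = 2*5.2464^2 - 7*5.2464 + 6 = 24.3246
Step 2: Evaluate g(x).
g(5.2464) = 8*5.2464 - 3 = 38.9712
Step 3: Compute Lagrangian.
L = 24.3246 + 8*38.9712 = 336.0942


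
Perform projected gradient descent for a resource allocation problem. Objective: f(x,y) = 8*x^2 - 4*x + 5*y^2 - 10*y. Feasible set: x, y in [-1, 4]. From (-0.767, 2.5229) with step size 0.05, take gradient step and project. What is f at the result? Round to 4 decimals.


Step 1: Compute gradient at (-0.767, 2.5229).
grad_x = 2*8*-0.767 - 4 = -16.272
grad_y = 2*5*2.5229 - 10 = 15.229
Step 2: Gradient step.
x_raw = -0.767 - 0.05*-16.272 = 0.0466
y_raw = 2.5229 - 0.05*15.229 = 1.7615
Step 3: Project onto [-1, 4].
x_proj = clip(0.0466) = 0.0466
y_proj = clip(1.7615) = 1.7615
Step 4: Evaluate f.
f(0.0466, 1.7615) = -2.27


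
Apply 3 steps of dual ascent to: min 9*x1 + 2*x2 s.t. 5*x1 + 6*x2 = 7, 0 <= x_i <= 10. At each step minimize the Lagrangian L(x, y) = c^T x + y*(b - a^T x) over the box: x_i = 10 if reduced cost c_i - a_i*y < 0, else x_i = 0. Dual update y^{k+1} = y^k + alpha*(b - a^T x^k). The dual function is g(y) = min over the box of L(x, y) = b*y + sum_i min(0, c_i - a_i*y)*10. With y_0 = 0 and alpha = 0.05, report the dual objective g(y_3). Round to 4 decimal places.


Dual ascent for LP: min 9*x1 + 2*x2, 5*x1 + 6*x2 = 7, 0 <= x_i <= 10
Step 1: y^k = 0.0, reduced costs: (9.0, 2.0)
  x^k = (0.0, 0.0), subgradient = b - a^T x = 7.0
  y^{k+1} = 0.0 + 0.05*7.0 = 0.35
Step 2: y^k = 0.35, reduced costs: (7.25, -0.1)
  x^k = (0.0, 10.0), subgradient = b - a^T x = -53.0
  y^{k+1} = 0.35 + 0.05*-53.0 = -2.3
Step 3: y^k = -2.3, reduced costs: (20.5, 15.8)
  x^k = (0.0, 0.0), subgradient = b - a^T x = 7.0
  y^{k+1} = -2.3 + 0.05*7.0 = -1.95
Dual objective at y_3 = -1.95: reduced costs (18.75, 13.7), box minimizer x = (0.0, 0.0)
g(y_3) = b*y + (c1 - a1*y)*x1 + (c2 - a2*y)*x2 = 7*(-1.95) + 18.75*0.0 + 13.7*0.0 = -13.65 + 0.0 + 0.0 = -13.65


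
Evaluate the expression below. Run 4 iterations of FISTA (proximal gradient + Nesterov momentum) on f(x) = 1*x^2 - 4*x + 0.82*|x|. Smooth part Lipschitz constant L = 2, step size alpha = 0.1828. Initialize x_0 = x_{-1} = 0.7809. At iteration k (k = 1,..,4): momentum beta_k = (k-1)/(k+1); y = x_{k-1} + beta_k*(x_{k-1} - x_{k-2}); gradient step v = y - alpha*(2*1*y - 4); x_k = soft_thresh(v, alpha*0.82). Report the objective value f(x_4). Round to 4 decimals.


FISTA on f(x) = 1*x^2 - 4*x + 0.82*|x|
L = 2, alpha = 0.1828
Iteration 1: beta = 0.0, y = 0.7809 + 0.0*(0.7809 - 0.7809) = 0.7809
  grad(y) = -2.4382, v = y - alpha*grad = 1.2266
  prox(v) = soft_thresh(1.2266, 0.1499) = 1.0767
Iteration 2: beta = 0.3333, y = 1.0767 + 0.3333*(1.0767 - 0.7809) = 1.1753
  grad(y) = -1.6494, v = y - alpha*grad = 1.4768
  prox(v) = soft_thresh(1.4768, 0.1499) = 1.3269
Iteration 3: beta = 0.5, y = 1.3269 + 0.5*(1.3269 - 1.0767) = 1.452
  grad(y) = -1.0959, v = y - alpha*grad = 1.6524
  prox(v) = soft_thresh(1.6524, 0.1499) = 1.5025
Iteration 4: beta = 0.6, y = 1.5025 + 0.6*(1.5025 - 1.3269) = 1.6078
  grad(y) = -0.7844, v = y - alpha*grad = 1.7512
  prox(v) = soft_thresh(1.7512, 0.1499) = 1.6013
f(x_4) = 1*1.6013^2 - 4*1.6013 + 0.82*|1.6013| = -2.528


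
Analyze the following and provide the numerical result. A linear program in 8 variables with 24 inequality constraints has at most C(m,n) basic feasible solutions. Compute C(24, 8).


Each vertex corresponds to some choice of n active constraints out of m, so the number of vertices is at most C(m, n) = m! / (n!(m-n)!).
m = 24, n = 8
Numerator: 24 * 23 * 22 * 21 * 20 * 19 * 18 * 17
Denominator: 8! = 40320
C(24, 8) = 735471


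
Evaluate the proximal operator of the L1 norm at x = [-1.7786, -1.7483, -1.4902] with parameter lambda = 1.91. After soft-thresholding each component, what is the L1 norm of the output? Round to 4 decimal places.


Soft-thresholding with lambda = 1.91:
prox(-1.7786) = sign(-1.7786)*max(|-1.7786| - 1.91, 0) = 0.0
prox(-1.7483) = sign(-1.7483)*max(|-1.7483| - 1.91, 0) = 0.0
prox(-1.4902) = sign(-1.4902)*max(|-1.4902| - 1.91, 0) = 0.0
prox(x) = [0.0, 0.0, 0.0]
||prox(x)||_1 = 0.0 + 0.0 + 0.0 = 0.0


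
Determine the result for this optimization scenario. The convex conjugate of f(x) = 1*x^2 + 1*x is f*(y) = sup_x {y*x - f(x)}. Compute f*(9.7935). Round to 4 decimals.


f*(y) = sup_x {y*x - a*x^2 - b*x} = sup_x {(y-b)*x - a*x^2}
FOC: (y - b) - 2a*x = 0 => x* = (y - b)/(2a)
x* = (9.7935 - 1)/(2*1) = 4.3968
f*(9.7935) = (y-b)^2/(4a) = (9.7935 - 1)^2/(4*1)
= 77.3256/4 = 19.3314


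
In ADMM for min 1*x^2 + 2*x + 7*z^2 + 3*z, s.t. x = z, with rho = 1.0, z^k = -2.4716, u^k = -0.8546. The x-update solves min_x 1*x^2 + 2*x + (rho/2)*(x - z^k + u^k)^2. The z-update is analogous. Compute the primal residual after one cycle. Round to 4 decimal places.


ADMM iteration with rho = 1.0, z^k = -2.4716, u^k = -0.8546
Step 1: x-update.
Minimize 1*x^2 + 2*x + (1.0/2)*(x + 2.4716 - 0.8546)^2
FOC: (2*1 + 1.0)*x = -2 + 1.0*(-2.4716 + 0.8546)
x^{k+1} = -1.2057
Step 2: z-update.
Minimize 7*z^2 + 3*z + (1.0/2)*(-1.2057 - z - 0.8546)^2
FOC: (2*7 + 1.0)*z = -3 + 1.0*(-1.2057 - 0.8546)
z^{k+1} = -0.3374
Step 3: u-update.
u^{k+1} = -0.8546 - 1.2057 + 0.3374 = -1.7229
Step 4: Primal residual = |-1.2057 + 0.3374| = 0.8683


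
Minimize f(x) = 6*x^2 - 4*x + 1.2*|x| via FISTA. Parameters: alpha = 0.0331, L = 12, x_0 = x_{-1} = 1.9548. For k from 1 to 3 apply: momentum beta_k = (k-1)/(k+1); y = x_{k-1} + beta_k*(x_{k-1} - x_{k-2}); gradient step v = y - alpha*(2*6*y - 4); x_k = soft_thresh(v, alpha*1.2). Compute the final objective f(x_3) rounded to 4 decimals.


FISTA on f(x) = 6*x^2 - 4*x + 1.2*|x|
L = 12, alpha = 0.0331
Iteration 1: beta = 0.0, y = 1.9548 + 0.0*(1.9548 - 1.9548) = 1.9548
  grad(y) = 19.4576, v = y - alpha*grad = 1.3108
  prox(v) = soft_thresh(1.3108, 0.0397) = 1.271
Iteration 2: beta = 0.3333, y = 1.271 + 0.3333*(1.271 - 1.9548) = 1.0431
  grad(y) = 8.5173, v = y - alpha*grad = 0.7612
  prox(v) = soft_thresh(0.7612, 0.0397) = 0.7215
Iteration 3: beta = 0.5, y = 0.7215 + 0.5*(0.7215 - 1.271) = 0.4467
  grad(y) = 1.3602, v = y - alpha*grad = 0.4017
  prox(v) = soft_thresh(0.4017, 0.0397) = 0.3619
f(x_3) = 6*0.3619^2 - 4*0.3619 + 1.2*|0.3619| = -0.2274


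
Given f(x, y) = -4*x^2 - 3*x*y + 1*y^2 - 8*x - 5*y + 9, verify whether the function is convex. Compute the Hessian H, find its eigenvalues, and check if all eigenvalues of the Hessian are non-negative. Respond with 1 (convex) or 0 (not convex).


The Hessian of f(x,y) = -4*x^2 - 3*x*y + 1*y^2 - 8*x - 5*y + 9 is:
H = [[-8, -3], [-3, 2]]
Trace = -8 + 2 = -6
Determinant = -8*2 - (-3)^2 = -25
Discriminant = (-6)^2 - 4*-25 = 136.0
Eigenvalues: lambda_1 = -8.831, lambda_2 = 2.831
The function is not convex.

0


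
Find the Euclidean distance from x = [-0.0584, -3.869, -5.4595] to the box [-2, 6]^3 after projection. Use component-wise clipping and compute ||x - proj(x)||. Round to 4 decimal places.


Project each component onto [-2, 6].
clip(-0.0584) = -0.0584, clip(-3.869) = -2.0, clip(-5.4595) = -2.0
Projection = [-0.0584, -2.0, -2.0]
Squared diffs: [0.0, 3.4932, 11.9681]
Distance = sqrt(15.4613) = 3.9321


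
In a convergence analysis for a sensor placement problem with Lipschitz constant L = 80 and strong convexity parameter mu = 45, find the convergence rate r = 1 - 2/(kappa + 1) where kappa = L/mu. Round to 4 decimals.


Step 1: Compute the condition number.
kappa = L/mu = 80/45 = 1.7778
Step 2: Compute the convergence rate.
r = 1 - 2/(kappa + 1) = 1 - 2*mu/(L + mu) = (L - mu)/(L + mu) = 35/125 = 0.28


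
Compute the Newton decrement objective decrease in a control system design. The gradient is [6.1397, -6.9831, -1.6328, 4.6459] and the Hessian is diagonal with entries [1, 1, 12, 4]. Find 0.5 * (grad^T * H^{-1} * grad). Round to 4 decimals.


Step 1: H is diagonal, so H^(-1) * g = [6.1397, -6.9831, -0.1361, 1.1615].
Step 2: g^T H^(-1) g = sum_i g_i^2 / H_ii
  = (6.1397)^2/1 + (-6.9831)^2/1 + (-1.6328)^2/12 + (4.6459)^2/4
  = 37.6959 + 48.7637 + 0.2222 + 5.3961 = 92.0779
Step 3: Objective decrease = 0.5 * g^T H^(-1) g = 46.0389


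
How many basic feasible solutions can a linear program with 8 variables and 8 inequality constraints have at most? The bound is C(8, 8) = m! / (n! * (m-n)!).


Each vertex corresponds to some choice of n active constraints out of m, so the number of vertices is at most C(m, n) = m! / (n!(m-n)!).
m = 8, n = 8
Numerator: 8 * 7 * 6 * 5 * 4 * 3 * 2 * 1
Denominator: 8! = 40320
C(8, 8) = 1


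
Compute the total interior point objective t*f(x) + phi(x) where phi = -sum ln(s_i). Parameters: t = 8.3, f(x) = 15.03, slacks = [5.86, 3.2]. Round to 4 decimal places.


Step 1: Compute log-barrier.
ln values: [1.7681, 1.1632]
phi = -(1.7681 + 1.1632) = -2.9313
Step 2: Compute augmented objective.
t*f(x) = 8.3*15.03 = 124.749
Total = 124.749 - 2.9313 = 121.8177


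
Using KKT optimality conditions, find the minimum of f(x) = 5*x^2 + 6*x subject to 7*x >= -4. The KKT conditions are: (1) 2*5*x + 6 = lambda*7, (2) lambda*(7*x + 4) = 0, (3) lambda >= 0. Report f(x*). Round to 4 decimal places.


Step 1: Try lambda = 0 (constraint inactive).
x_unc = -6/(2*5) = -0.6
Check: 7*-0.6 = -4.2 < -4 -- violated!
Step 2: Constraint must be active: 7*x = -4
x* = -4/7 = -0.5714 (rounded; the exact value -4/7 is used below)
lambda = (2*5*(-4/7) + 6)/7 = 0.0408
Step 3: Compute optimal value.
f(x*) = 5*(-4/7)^2 + 6*(-4/7) = -1.7959


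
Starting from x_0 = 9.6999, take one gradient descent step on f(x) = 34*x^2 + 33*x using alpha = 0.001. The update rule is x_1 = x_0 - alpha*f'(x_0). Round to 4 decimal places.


We compute the gradient at x_0 and apply the update.
f'(x) = 68*x + 33
f'(9.6999) = 68*9.6999 + 33 = 692.5932
x_1 = 9.6999 - 0.001*692.5932 = 9.0073


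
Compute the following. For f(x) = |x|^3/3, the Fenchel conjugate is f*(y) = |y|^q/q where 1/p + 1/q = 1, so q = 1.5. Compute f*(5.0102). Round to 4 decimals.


The conjugate exponent q satisfies 1/p + 1/q = 1.
p = 3, so q = 3/(3 - 1) = 1.5
|y|^q = 5.0102^1.5 = 11.2146
f*(5.0102) = 11.2146 / 1.5 = 7.4764


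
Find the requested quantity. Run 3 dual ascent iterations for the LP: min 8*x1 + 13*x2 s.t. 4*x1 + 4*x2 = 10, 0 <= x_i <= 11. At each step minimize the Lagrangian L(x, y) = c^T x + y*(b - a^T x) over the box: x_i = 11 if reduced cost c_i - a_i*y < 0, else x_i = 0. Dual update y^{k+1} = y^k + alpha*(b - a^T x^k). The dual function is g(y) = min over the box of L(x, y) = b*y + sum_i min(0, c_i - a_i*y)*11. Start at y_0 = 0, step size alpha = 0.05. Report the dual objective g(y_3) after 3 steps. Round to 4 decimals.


Dual ascent for LP: min 8*x1 + 13*x2, 4*x1 + 4*x2 = 10, 0 <= x_i <= 11
Step 1: y^k = 0.0, reduced costs: (8.0, 13.0)
  x^k = (0.0, 0.0), subgradient = b - a^T x = 10.0
  y^{k+1} = 0.0 + 0.05*10.0 = 0.5
Step 2: y^k = 0.5, reduced costs: (6.0, 11.0)
  x^k = (0.0, 0.0), subgradient = b - a^T x = 10.0
  y^{k+1} = 0.5 + 0.05*10.0 = 1.0
Step 3: y^k = 1.0, reduced costs: (4.0, 9.0)
  x^k = (0.0, 0.0), subgradient = b - a^T x = 10.0
  y^{k+1} = 1.0 + 0.05*10.0 = 1.5
Dual objective at y_3 = 1.5: reduced costs (2.0, 7.0), box minimizer x = (0.0, 0.0)
g(y_3) = b*y + (c1 - a1*y)*x1 + (c2 - a2*y)*x2 = 10*1.5 + 2.0*0.0 + 7.0*0.0 = 15.0 + 0.0 + 0.0 = 15.0


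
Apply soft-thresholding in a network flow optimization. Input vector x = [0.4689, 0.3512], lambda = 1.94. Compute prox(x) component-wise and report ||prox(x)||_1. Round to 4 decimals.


Soft-thresholding with lambda = 1.94:
prox(0.4689) = sign(0.4689)*max(|0.4689| - 1.94, 0) = 0.0
prox(0.3512) = sign(0.3512)*max(|0.3512| - 1.94, 0) = 0.0
prox(x) = [0.0, 0.0]
||prox(x)||_1 = 0.0 + 0.0 = 0.0


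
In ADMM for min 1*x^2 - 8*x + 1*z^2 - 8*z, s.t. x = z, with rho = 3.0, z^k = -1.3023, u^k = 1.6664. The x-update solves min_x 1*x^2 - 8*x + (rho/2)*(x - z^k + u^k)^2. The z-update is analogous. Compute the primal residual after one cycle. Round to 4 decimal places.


ADMM iteration with rho = 3.0, z^k = -1.3023, u^k = 1.6664
Step 1: x-update.
Minimize 1*x^2 - 8*x + (3.0/2)*(x + 1.3023 + 1.6664)^2
FOC: (2*1 + 3.0)*x = 8 + 3.0*(-1.3023 - 1.6664)
x^{k+1} = -0.1812
Step 2: z-update.
Minimize 1*z^2 - 8*z + (3.0/2)*(-0.1812 - z + 1.6664)^2
FOC: (2*1 + 3.0)*z = 8 + 3.0*(-0.1812 + 1.6664)
z^{k+1} = 2.4911
Step 3: u-update.
u^{k+1} = 1.6664 - 0.1812 - 2.4911 = -1.0059
Step 4: Primal residual = |-0.1812 - 2.4911| = 2.6723


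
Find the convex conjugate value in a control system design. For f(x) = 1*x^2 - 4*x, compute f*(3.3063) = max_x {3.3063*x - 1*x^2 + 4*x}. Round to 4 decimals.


f*(y) = sup_x {y*x - a*x^2 - b*x} = sup_x {(y-b)*x - a*x^2}
FOC: (y - b) - 2a*x = 0 => x* = (y - b)/(2a)
x* = (3.3063 + 4)/(2*1) = 3.6532
f*(3.3063) = (y-b)^2/(4a) = (3.3063 + 4)^2/(4*1)
= 53.382/4 = 13.3455


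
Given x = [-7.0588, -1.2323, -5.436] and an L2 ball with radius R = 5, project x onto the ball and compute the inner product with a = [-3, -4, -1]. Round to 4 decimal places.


Step 1: Compute ||x|| (intermediates to 6 decimals).
||x|| = sqrt((-7.0588)^2 + (-1.2323)^2 + (-5.436)^2) = 8.994182
Step 2: Project.
Since ||x|| > R, scale = R/||x|| = 5/8.994182 = 0.555915, proj(x) = scale * x
proj(x) = [-3.924093, -0.685054, -3.021954]
Step 3: Dot product.
a^T * proj(x) = -3*(-3.924093) - 4*(-0.685054) - 1*(-3.021954) = 17.5344


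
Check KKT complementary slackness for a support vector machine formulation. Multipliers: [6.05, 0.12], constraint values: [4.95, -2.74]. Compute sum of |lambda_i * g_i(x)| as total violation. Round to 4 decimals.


KKT complementary slackness check:
lambda_1 * g_1 = 6.05 * 4.95 = 29.9475
lambda_2 * g_2 = 0.12 * -2.74 = -0.3288
Total violation = 29.9475 + 0.3288 = 30.2763


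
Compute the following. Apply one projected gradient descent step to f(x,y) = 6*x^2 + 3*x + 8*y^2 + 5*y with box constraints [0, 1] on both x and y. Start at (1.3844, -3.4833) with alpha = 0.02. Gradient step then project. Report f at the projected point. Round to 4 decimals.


Step 1: Compute gradient at (1.3844, -3.4833).
grad_x = 2*6*1.3844 + 3 = 19.6128
grad_y = 2*8*-3.4833 + 5 = -50.7328
Step 2: Gradient step.
x_raw = 1.3844 - 0.02*19.6128 = 0.9921
y_raw = -3.4833 - 0.02*-50.7328 = -2.4686
Step 3: Project onto [0, 1].
x_proj = clip(0.9921) = 0.9921
y_proj = clip(-2.4686) = 0.0
Step 4: Evaluate f.
f(0.9921, 0.0) = 8.8825


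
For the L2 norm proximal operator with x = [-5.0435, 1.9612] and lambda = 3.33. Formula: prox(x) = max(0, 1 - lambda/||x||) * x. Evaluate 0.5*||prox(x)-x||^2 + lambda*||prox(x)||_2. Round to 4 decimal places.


Step 1: Compute ||x||.
||x|| = 5.4114
Step 2: Compute scaling factor.
scale = max(0, 1 - 3.33/5.4114) = 0.3846
Step 3: prox(x) = [-1.9399, 0.7543]
||prox(x)|| = 2.0814
Step 4: Proximal objective.
0.5*||prox-x||^2 = 5.5445
lambda*||prox|| = 6.9311
Total = 12.4755


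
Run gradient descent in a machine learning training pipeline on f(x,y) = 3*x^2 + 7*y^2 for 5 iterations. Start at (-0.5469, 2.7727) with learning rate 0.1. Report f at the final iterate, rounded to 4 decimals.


Gradient descent on f(x,y) = 3*x^2 + 7*y^2.
Starting point: (-0.5469, 2.7727), alpha = 0.1
Step 1: grad_x = 2*3*-0.5469 = -3.2814, grad_y = 2*7*2.7727 = 38.8178
  x_1 = -0.5469 - 0.1*-3.2814 = -0.2188
  y_1 = 2.7727 - 0.1*38.8178 = -1.1091
Step 2: grad_x = 2*3*-0.2188 = -1.3126, grad_y = 2*7*-1.1091 = -15.5271
  x_2 = -0.2188 - 0.1*-1.3126 = -0.0875
  y_2 = -1.1091 - 0.1*-15.5271 = 0.4436
Step 3: grad_x = 2*3*-0.0875 = -0.525, grad_y = 2*7*0.4436 = 6.2108
  x_3 = -0.0875 - 0.1*-0.525 = -0.035
  y_3 = 0.4436 - 0.1*6.2108 = -0.1775
Step 4: grad_x = 2*3*-0.035 = -0.21, grad_y = 2*7*-0.1775 = -2.4843
  x_4 = -0.035 - 0.1*-0.21 = -0.014
  y_4 = -0.1775 - 0.1*-2.4843 = 0.071
Step 5: grad_x = 2*3*-0.014 = -0.084, grad_y = 2*7*0.071 = 0.9937
  x_5 = -0.014 - 0.1*-0.084 = -0.0056
  y_5 = 0.071 - 0.1*0.9937 = -0.0284
f(-0.0056, -0.0284) = 3*(-0.0056)^2 + 7*(-0.0284)^2 = 0.0057


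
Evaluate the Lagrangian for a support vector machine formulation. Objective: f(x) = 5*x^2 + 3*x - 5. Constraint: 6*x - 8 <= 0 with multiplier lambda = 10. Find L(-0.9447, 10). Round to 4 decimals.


Step 1: Evaluate f(x).
f(-0.9447) = 5*(-0.9447)^2 + 3*(-0.9447) - 5 = -3.3718
Step 2: Evaluate g(x).
g(-0.9447) = 6*-0.9447 - 8 = -13.6682
Step 3: Compute Lagrangian.
L = -3.3718 + 10*-13.6682 = -140.0538


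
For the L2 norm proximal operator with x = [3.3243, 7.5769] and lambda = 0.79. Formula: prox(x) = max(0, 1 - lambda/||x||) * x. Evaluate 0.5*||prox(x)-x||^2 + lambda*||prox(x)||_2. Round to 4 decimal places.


Step 1: Compute ||x||.
||x|| = 8.2741
Step 2: Compute scaling factor.
scale = max(0, 1 - 0.79/8.2741) = 0.9045
Step 3: prox(x) = [3.0069, 6.8535]
||prox(x)|| = 7.4841
Step 4: Proximal objective.
0.5*||prox-x||^2 = 0.3121
lambda*||prox|| = 5.9124
Total = 6.2245


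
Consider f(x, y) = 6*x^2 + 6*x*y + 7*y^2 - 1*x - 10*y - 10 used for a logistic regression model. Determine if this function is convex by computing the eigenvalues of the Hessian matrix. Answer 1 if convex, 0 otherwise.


The Hessian of f(x,y) = 6*x^2 + 6*x*y + 7*y^2 - 1*x - 10*y - 10 is:
H = [[12, 6], [6, 14]]
Trace = 12 + 14 = 26
Determinant = 12*14 - (6)^2 = 132
Discriminant = (26)^2 - 4*132 = 148.0
Eigenvalues: lambda_1 = 6.9172, lambda_2 = 19.0828
The function is convex.

1


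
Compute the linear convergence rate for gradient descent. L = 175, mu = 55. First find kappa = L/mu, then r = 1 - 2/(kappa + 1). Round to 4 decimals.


Step 1: Compute the condition number.
kappa = L/mu = 175/55 = 3.1818
Step 2: Compute the convergence rate.
r = 1 - 2/(kappa + 1) = 1 - 2*mu/(L + mu) = (L - mu)/(L + mu) = 120/230 = 0.5217


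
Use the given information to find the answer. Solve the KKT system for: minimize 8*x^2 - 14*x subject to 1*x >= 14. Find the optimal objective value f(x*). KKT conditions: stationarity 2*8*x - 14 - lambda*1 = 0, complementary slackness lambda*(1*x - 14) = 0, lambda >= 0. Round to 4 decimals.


Step 1: Try lambda = 0 (constraint inactive).
x_unc = 14/(2*8) = 0.875
Check: 1*0.875 = 0.875 < 14 -- violated!
Step 2: Constraint must be active: 1*x = 14
x* = 14/1 = 14.0
lambda = (2*8*14.0 - 14)/1 = 210.0
Step 3: Compute optimal value.
f(x*) = 8*14.0^2 - 14*14.0 = 1372.0


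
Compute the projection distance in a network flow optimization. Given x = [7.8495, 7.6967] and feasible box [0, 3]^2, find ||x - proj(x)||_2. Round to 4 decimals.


Project each component onto [0, 3].
clip(7.8495) = 3.0, clip(7.6967) = 3.0
Projection = [3.0, 3.0]
Squared diffs: [23.5177, 22.059]
Distance = sqrt(45.5767) = 6.751


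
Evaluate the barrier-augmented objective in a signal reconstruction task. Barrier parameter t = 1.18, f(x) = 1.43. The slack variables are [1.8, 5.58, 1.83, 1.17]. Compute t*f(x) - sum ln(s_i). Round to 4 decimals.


Step 1: Compute log-barrier.
ln values: [0.5878, 1.7192, 0.6043, 0.157]
phi = -(0.5878 + 1.7192 + 0.6043 + 0.157) = -3.0683
Step 2: Compute augmented objective.
t*f(x) = 1.18*1.43 = 1.6874
Total = 1.6874 - 3.0683 = -1.3809


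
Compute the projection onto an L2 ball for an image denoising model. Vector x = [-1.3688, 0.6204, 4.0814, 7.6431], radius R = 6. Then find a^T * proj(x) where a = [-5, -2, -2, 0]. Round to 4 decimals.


Step 1: Compute ||x|| (intermediates to 6 decimals).
||x|| = sqrt((-1.3688)^2 + 0.6204^2 + 4.0814^2 + 7.6431^2) = 8.793936
Step 2: Project.
Since ||x|| > R, scale = R/||x|| = 6/8.793936 = 0.682288, proj(x) = scale * x
proj(x) = [-0.933916, 0.423291, 2.78469, 5.214795]
Step 3: Dot product.
a^T * proj(x) = -5*(-0.933916) - 2*0.423291 - 2*2.78469 + 0*5.214795 = -1.7464


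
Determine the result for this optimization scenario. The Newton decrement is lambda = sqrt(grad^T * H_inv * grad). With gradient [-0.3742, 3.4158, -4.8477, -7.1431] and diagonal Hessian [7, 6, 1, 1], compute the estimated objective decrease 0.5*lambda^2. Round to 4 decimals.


Step 1: H is diagonal, so H^(-1) * g = [-0.0535, 0.5693, -4.8477, -7.1431].
Step 2: g^T H^(-1) g = sum_i g_i^2 / H_ii
  = (-0.3742)^2/7 + (3.4158)^2/6 + (-4.8477)^2/1 + (-7.1431)^2/1
  = 0.02 + 1.9446 + 23.5002 + 51.0239 = 76.4887
Step 3: Objective decrease = 0.5 * g^T H^(-1) g = 38.2443


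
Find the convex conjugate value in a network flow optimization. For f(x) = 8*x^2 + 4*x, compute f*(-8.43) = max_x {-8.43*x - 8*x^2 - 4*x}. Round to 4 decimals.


f*(y) = sup_x {y*x - a*x^2 - b*x} = sup_x {(y-b)*x - a*x^2}
FOC: (y - b) - 2a*x = 0 => x* = (y - b)/(2a)
x* = (-8.43 - 4)/(2*8) = -0.7769
f*(-8.43) = (y-b)^2/(4a) = (-8.43 - 4)^2/(4*8)
= 154.5049/32 = 4.8283


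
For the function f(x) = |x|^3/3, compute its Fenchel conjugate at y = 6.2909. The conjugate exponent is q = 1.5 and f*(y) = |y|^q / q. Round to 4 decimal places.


The conjugate exponent q satisfies 1/p + 1/q = 1.
p = 3, so q = 3/(3 - 1) = 1.5
|y|^q = 6.2909^1.5 = 15.7786
f*(6.2909) = 15.7786 / 1.5 = 10.5191


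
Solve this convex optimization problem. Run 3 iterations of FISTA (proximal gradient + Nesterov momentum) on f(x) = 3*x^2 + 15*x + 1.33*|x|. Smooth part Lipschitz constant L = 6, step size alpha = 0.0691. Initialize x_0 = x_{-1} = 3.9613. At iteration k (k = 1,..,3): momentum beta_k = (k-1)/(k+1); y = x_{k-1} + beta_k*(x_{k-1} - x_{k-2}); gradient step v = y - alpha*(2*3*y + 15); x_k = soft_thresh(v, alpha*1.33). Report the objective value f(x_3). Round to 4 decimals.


FISTA on f(x) = 3*x^2 + 15*x + 1.33*|x|
L = 6, alpha = 0.0691
Iteration 1: beta = 0.0, y = 3.9613 + 0.0*(3.9613 - 3.9613) = 3.9613
  grad(y) = 38.7678, v = y - alpha*grad = 1.2824
  prox(v) = soft_thresh(1.2824, 0.0919) = 1.1905
Iteration 2: beta = 0.3333, y = 1.1905 + 0.3333*(1.1905 - 3.9613) = 0.267
  grad(y) = 16.6017, v = y - alpha*grad = -0.8802
  prox(v) = soft_thresh(-0.8802, 0.0919) = -0.7883
Iteration 3: beta = 0.5, y = -0.7883 + 0.5*(-0.7883 - 1.1905) = -1.7778
  grad(y) = 4.3335, v = y - alpha*grad = -2.0772
  prox(v) = soft_thresh(-2.0772, 0.0919) = -1.9853
f(x_3) = 3*(-1.9853)^2 + 15*(-1.9853) + 1.33*|-1.9853| = -15.3148


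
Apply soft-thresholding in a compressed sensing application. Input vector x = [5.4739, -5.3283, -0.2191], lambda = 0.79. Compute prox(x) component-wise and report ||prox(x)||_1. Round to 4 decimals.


Soft-thresholding with lambda = 0.79:
prox(5.4739) = sign(5.4739)*max(|5.4739| - 0.79, 0) = 4.6839
prox(-5.3283) = sign(-5.3283)*max(|-5.3283| - 0.79, 0) = -4.5383
prox(-0.2191) = sign(-0.2191)*max(|-0.2191| - 0.79, 0) = 0.0
prox(x) = [4.6839, -4.5383, 0.0]
||prox(x)||_1 = 4.6839 + 4.5383 + 0.0 = 9.2222


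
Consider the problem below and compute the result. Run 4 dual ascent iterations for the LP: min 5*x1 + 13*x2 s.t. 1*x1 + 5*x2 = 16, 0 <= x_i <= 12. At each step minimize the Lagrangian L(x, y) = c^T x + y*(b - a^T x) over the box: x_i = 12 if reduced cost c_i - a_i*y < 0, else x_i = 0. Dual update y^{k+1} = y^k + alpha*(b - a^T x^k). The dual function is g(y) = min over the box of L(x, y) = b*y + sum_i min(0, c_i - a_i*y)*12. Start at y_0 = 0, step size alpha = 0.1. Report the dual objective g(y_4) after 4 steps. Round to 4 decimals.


Dual ascent for LP: min 5*x1 + 13*x2, 1*x1 + 5*x2 = 16, 0 <= x_i <= 12
Step 1: y^k = 0.0, reduced costs: (5.0, 13.0)
  x^k = (0.0, 0.0), subgradient = b - a^T x = 16.0
  y^{k+1} = 0.0 + 0.1*16.0 = 1.6
Step 2: y^k = 1.6, reduced costs: (3.4, 5.0)
  x^k = (0.0, 0.0), subgradient = b - a^T x = 16.0
  y^{k+1} = 1.6 + 0.1*16.0 = 3.2
Step 3: y^k = 3.2, reduced costs: (1.8, -3.0)
  x^k = (0.0, 12.0), subgradient = b - a^T x = -44.0
  y^{k+1} = 3.2 + 0.1*-44.0 = -1.2
Step 4: y^k = -1.2, reduced costs: (6.2, 19.0)
  x^k = (0.0, 0.0), subgradient = b - a^T x = 16.0
  y^{k+1} = -1.2 + 0.1*16.0 = 0.4
Dual objective at y_4 = 0.4: reduced costs (4.6, 11.0), box minimizer x = (0.0, 0.0)
g(y_4) = b*y + (c1 - a1*y)*x1 + (c2 - a2*y)*x2 = 16*0.4 + 4.6*0.0 + 11.0*0.0 = 6.4 + 0.0 + 0.0 = 6.4
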